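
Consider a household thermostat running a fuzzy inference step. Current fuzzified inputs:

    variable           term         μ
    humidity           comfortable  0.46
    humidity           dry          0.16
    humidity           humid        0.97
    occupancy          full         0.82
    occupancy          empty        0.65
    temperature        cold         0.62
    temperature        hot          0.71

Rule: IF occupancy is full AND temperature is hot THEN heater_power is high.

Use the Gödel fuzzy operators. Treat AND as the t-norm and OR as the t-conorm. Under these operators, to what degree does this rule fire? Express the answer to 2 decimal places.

0.71

firing strength: full=0.82, hot=0.71; AND[min(a, b)] → w = 0.71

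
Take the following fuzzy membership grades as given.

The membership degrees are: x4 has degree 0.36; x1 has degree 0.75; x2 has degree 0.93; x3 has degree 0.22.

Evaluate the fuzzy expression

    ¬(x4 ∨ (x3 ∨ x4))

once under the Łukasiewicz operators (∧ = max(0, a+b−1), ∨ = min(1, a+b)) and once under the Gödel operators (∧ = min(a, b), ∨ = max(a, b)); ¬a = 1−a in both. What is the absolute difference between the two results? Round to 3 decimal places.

0.580

Under Łukasiewicz:
  x3 ∨ x4 = min(1, a+b) on (0.22, 0.36) = 0.58
  x4 ∨ (x3 ∨ x4) = min(1, a+b) on (0.36, 0.58) = 0.94
  ¬(x4 ∨ (x3 ∨ x4)) = 1 − 0.94 = 0.06
  → value = 0.0600
Under Gödel:
  x3 ∨ x4 = max(a, b) on (0.22, 0.36) = 0.36
  x4 ∨ (x3 ∨ x4) = max(a, b) on (0.36, 0.36) = 0.36
  ¬(x4 ∨ (x3 ∨ x4)) = 1 − 0.36 = 0.64
  → value = 0.6400
|0.0600 − 0.6400| = 0.580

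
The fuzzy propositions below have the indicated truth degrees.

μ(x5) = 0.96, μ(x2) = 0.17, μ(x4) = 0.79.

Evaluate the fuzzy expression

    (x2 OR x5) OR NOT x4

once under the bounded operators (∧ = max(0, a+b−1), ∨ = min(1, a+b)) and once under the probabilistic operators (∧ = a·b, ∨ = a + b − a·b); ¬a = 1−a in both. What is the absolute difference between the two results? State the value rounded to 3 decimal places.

Under bounded:
  x2 OR x5 = min(1, a+b) on (0.17, 0.96) = 1.00
  NOT x4 = 1 − 0.79 = 0.21
  (x2 OR x5) OR NOT x4 = min(1, a+b) on (1.00, 0.21) = 1.00
  → value = 1.0000
Under probabilistic:
  x2 OR x5 = a + b − a·b on (0.1700, 0.9600) = 0.9668
  NOT x4 = 1 − 0.7900 = 0.2100
  (x2 OR x5) OR NOT x4 = a + b − a·b on (0.9668, 0.2100) = 0.9738
  → value = 0.9738
|1.0000 − 0.9738| = 0.026

0.026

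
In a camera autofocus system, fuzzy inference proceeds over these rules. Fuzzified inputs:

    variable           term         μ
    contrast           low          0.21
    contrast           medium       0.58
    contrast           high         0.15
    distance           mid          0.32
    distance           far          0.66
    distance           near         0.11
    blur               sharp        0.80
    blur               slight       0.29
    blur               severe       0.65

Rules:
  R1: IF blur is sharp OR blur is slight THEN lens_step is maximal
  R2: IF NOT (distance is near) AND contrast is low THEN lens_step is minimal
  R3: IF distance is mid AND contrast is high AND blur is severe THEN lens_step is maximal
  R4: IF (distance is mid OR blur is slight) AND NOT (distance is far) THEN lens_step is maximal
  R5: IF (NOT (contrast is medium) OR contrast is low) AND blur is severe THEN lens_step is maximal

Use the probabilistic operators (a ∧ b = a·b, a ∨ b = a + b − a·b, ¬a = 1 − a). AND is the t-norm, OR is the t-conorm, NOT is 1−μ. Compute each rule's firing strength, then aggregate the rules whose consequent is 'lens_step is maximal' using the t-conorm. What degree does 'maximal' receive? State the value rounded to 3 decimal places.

0.927

R1: sharp=0.80, slight=0.29; OR[a + b − a·b] → w = 0.8580
R2: ¬near=1−0.11=0.89, low=0.21; AND[a·b] → w = 0.1869
R3: mid=0.32, high=0.15, severe=0.65; AND[a·b] → w = 0.0312
R4: (mid=0.32 OR slight=0.29) = 0.5172; AND[a·b] with ¬far=1−0.66=0.34 → w = 0.1758
R5: (¬medium=1−0.58=0.42 OR low=0.21) = 0.5418; AND[a·b] with severe=0.65 → w = 0.3522
Rules with consequent 'maximal': {R1, R3, R4, R5} → strengths 0.8580, 0.0312, 0.1758, 0.3522
Aggregate via t-conorm [a + b − a·b]: 0.9266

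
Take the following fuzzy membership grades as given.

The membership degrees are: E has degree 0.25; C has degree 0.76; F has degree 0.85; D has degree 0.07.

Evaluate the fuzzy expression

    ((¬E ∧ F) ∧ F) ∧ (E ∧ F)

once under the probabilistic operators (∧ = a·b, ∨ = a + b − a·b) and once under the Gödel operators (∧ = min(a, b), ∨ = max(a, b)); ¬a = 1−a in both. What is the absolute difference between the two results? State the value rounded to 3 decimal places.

Under probabilistic:
  ¬E = 1 − 0.2500 = 0.7500
  ¬E ∧ F = a·b on (0.7500, 0.8500) = 0.6375
  (¬E ∧ F) ∧ F = a·b on (0.6375, 0.8500) = 0.5419
  E ∧ F = a·b on (0.2500, 0.8500) = 0.2125
  ((¬E ∧ F) ∧ F) ∧ (E ∧ F) = a·b on (0.5419, 0.2125) = 0.1151
  → value = 0.1151
Under Gödel:
  ¬E = 1 − 0.25 = 0.75
  ¬E ∧ F = min(a, b) on (0.75, 0.85) = 0.75
  (¬E ∧ F) ∧ F = min(a, b) on (0.75, 0.85) = 0.75
  E ∧ F = min(a, b) on (0.25, 0.85) = 0.25
  ((¬E ∧ F) ∧ F) ∧ (E ∧ F) = min(a, b) on (0.75, 0.25) = 0.25
  → value = 0.2500
|0.1151 − 0.2500| = 0.135

0.135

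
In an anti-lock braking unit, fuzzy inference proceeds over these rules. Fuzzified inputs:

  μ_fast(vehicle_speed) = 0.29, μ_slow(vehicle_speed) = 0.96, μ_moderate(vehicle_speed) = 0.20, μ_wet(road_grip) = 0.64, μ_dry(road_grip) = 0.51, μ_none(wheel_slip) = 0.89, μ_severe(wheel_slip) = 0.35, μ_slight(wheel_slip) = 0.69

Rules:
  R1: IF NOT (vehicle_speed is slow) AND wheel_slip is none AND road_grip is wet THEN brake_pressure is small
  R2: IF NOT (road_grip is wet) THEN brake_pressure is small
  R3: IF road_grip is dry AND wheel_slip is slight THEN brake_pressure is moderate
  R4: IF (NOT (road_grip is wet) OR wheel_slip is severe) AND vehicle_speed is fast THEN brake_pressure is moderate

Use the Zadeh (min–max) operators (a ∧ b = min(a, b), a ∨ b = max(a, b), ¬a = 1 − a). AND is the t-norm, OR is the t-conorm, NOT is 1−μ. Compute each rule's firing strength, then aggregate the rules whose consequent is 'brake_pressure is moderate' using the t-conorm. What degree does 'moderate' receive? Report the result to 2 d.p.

R1: ¬slow=1−0.96=0.04, none=0.89, wet=0.64; AND[min(a, b)] → w = 0.04
R2: ¬wet=1−0.64=0.36 → w = 0.36
R3: dry=0.51, slight=0.69; AND[min(a, b)] → w = 0.51
R4: (¬wet=1−0.64=0.36 OR severe=0.35) = 0.36; AND[min(a, b)] with fast=0.29 → w = 0.29
Rules with consequent 'moderate': {R3, R4} → strengths 0.51, 0.29
Aggregate via t-conorm [max(a, b)]: 0.51

0.51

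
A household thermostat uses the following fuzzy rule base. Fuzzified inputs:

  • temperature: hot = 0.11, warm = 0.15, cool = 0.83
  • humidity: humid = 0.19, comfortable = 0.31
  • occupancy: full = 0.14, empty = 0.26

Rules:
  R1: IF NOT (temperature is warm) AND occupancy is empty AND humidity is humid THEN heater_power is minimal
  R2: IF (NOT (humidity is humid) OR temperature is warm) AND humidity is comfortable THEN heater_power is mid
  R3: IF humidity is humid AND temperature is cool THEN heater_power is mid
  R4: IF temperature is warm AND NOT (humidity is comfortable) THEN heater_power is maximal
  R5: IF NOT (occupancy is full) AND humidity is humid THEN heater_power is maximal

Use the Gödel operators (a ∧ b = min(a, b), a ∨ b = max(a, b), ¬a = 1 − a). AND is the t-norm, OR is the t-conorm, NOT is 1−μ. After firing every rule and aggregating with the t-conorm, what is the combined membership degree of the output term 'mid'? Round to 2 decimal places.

R1: ¬warm=1−0.15=0.85, empty=0.26, humid=0.19; AND[min(a, b)] → w = 0.19
R2: (¬humid=1−0.19=0.81 OR warm=0.15) = 0.81; AND[min(a, b)] with comfortable=0.31 → w = 0.31
R3: humid=0.19, cool=0.83; AND[min(a, b)] → w = 0.19
R4: warm=0.15, ¬comfortable=1−0.31=0.69; AND[min(a, b)] → w = 0.15
R5: ¬full=1−0.14=0.86, humid=0.19; AND[min(a, b)] → w = 0.19
Rules with consequent 'mid': {R2, R3} → strengths 0.31, 0.19
Aggregate via t-conorm [max(a, b)]: 0.31

0.31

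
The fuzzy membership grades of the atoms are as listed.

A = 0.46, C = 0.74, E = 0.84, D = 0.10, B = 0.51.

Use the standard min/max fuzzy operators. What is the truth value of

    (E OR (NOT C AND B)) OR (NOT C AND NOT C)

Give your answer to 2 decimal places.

0.84

NOT C = 1 − 0.74 = 0.26
NOT C AND B = min(a, b) on (0.26, 0.51) = 0.26
E OR (NOT C AND B) = max(a, b) on (0.84, 0.26) = 0.84
NOT C = 1 − 0.74 = 0.26
NOT C = 1 − 0.74 = 0.26
NOT C AND NOT C = min(a, b) on (0.26, 0.26) = 0.26
(E OR (NOT C AND B)) OR (NOT C AND NOT C) = max(a, b) on (0.84, 0.26) = 0.84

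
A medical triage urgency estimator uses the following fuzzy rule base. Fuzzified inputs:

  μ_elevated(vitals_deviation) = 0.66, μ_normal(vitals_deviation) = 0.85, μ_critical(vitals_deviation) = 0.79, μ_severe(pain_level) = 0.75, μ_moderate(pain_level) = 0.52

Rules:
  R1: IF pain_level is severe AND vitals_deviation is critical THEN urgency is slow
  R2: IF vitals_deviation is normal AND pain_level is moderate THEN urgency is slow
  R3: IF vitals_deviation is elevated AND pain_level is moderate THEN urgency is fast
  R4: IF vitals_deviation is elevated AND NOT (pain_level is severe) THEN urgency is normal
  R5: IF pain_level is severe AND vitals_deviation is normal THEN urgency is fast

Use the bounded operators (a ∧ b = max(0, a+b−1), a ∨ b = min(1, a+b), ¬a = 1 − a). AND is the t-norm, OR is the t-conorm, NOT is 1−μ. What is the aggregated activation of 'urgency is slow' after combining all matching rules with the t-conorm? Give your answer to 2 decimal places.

0.91

R1: severe=0.75, critical=0.79; AND[max(0, a+b−1)] → w = 0.54
R2: normal=0.85, moderate=0.52; AND[max(0, a+b−1)] → w = 0.37
R3: elevated=0.66, moderate=0.52; AND[max(0, a+b−1)] → w = 0.18
R4: elevated=0.66, ¬severe=1−0.75=0.25; AND[max(0, a+b−1)] → w = 0.00
R5: severe=0.75, normal=0.85; AND[max(0, a+b−1)] → w = 0.60
Rules with consequent 'slow': {R1, R2} → strengths 0.54, 0.37
Aggregate via t-conorm [min(1, a+b)]: 0.91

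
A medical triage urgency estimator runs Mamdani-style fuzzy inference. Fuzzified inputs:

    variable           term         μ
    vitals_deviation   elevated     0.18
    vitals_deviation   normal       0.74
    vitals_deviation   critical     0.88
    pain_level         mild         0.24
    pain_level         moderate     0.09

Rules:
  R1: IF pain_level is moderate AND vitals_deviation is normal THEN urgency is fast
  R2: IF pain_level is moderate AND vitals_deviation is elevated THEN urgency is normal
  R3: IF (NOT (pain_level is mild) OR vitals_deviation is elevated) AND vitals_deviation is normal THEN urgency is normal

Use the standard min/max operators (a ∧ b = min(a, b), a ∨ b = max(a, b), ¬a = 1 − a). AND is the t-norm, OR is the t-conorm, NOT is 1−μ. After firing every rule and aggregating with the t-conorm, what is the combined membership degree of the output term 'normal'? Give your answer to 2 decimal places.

R1: moderate=0.09, normal=0.74; AND[min(a, b)] → w = 0.09
R2: moderate=0.09, elevated=0.18; AND[min(a, b)] → w = 0.09
R3: (¬mild=1−0.24=0.76 OR elevated=0.18) = 0.76; AND[min(a, b)] with normal=0.74 → w = 0.74
Rules with consequent 'normal': {R2, R3} → strengths 0.09, 0.74
Aggregate via t-conorm [max(a, b)]: 0.74

0.74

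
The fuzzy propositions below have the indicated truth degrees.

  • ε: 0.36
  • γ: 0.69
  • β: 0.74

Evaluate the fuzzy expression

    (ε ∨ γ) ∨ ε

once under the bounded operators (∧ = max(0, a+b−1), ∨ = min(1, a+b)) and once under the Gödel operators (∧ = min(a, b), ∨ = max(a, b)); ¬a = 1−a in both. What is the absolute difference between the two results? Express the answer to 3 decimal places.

Under bounded:
  ε ∨ γ = min(1, a+b) on (0.36, 0.69) = 1.00
  (ε ∨ γ) ∨ ε = min(1, a+b) on (1.00, 0.36) = 1.00
  → value = 1.0000
Under Gödel:
  ε ∨ γ = max(a, b) on (0.36, 0.69) = 0.69
  (ε ∨ γ) ∨ ε = max(a, b) on (0.69, 0.36) = 0.69
  → value = 0.6900
|1.0000 − 0.6900| = 0.310

0.310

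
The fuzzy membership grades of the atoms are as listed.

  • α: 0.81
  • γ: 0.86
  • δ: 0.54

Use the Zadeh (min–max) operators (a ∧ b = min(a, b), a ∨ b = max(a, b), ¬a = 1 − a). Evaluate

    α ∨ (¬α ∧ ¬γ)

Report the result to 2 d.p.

¬α = 1 − 0.81 = 0.19
¬γ = 1 − 0.86 = 0.14
¬α ∧ ¬γ = min(a, b) on (0.19, 0.14) = 0.14
α ∨ (¬α ∧ ¬γ) = max(a, b) on (0.81, 0.14) = 0.81

0.81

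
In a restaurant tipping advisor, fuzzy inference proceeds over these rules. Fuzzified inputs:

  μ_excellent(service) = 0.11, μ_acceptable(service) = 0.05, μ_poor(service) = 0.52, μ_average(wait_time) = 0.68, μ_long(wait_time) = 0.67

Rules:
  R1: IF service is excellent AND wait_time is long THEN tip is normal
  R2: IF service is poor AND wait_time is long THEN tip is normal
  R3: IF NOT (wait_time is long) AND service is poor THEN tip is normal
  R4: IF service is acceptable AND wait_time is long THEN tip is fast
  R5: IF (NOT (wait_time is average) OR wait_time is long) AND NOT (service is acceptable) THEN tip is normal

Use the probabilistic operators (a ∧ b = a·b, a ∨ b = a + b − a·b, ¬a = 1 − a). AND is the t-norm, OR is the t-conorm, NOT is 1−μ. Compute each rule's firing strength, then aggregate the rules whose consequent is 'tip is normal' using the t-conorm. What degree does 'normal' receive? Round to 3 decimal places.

R1: excellent=0.11, long=0.67; AND[a·b] → w = 0.0737
R2: poor=0.52, long=0.67; AND[a·b] → w = 0.3484
R3: ¬long=1−0.67=0.33, poor=0.52; AND[a·b] → w = 0.1716
R4: acceptable=0.05, long=0.67; AND[a·b] → w = 0.0335
R5: (¬average=1−0.68=0.32 OR long=0.67) = 0.7756; AND[a·b] with ¬acceptable=1−0.05=0.95 → w = 0.7368
Rules with consequent 'normal': {R1, R2, R3, R5} → strengths 0.0737, 0.3484, 0.1716, 0.7368
Aggregate via t-conorm [a + b − a·b]: 0.8684

0.868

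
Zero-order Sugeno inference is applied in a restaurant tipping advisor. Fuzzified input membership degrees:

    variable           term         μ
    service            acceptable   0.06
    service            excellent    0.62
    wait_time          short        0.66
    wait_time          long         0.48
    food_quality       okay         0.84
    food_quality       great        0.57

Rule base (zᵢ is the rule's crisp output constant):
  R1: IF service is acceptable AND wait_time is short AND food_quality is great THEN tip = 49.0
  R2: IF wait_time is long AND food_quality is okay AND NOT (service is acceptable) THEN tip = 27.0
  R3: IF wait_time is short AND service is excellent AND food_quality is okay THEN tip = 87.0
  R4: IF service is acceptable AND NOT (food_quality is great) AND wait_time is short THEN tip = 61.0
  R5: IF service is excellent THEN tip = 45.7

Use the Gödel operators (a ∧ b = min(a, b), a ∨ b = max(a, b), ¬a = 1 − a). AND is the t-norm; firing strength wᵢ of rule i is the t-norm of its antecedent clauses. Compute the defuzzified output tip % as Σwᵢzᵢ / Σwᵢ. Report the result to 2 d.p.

55.34

R1 (z=49.0): acceptable=0.06, short=0.66, great=0.57; AND[min(a, b)] → w = 0.06
R2 (z=27.0): long=0.48, okay=0.84, ¬acceptable=1−0.06=0.94; AND[min(a, b)] → w = 0.48
R3 (z=87.0): short=0.66, excellent=0.62, okay=0.84; AND[min(a, b)] → w = 0.62
R4 (z=61.0): acceptable=0.06, ¬great=1−0.57=0.43, short=0.66; AND[min(a, b)] → w = 0.06
R5 (z=45.7): excellent=0.62 → w = 0.62
Weighted average = (0.06·49.0 + 0.48·27.0 + 0.62·87.0 + 0.06·61.0 + 0.62·45.7) / (0.06 + 0.48 + 0.62 + 0.06 + 0.62)
  = 101.8340 / 1.8400 = 55.34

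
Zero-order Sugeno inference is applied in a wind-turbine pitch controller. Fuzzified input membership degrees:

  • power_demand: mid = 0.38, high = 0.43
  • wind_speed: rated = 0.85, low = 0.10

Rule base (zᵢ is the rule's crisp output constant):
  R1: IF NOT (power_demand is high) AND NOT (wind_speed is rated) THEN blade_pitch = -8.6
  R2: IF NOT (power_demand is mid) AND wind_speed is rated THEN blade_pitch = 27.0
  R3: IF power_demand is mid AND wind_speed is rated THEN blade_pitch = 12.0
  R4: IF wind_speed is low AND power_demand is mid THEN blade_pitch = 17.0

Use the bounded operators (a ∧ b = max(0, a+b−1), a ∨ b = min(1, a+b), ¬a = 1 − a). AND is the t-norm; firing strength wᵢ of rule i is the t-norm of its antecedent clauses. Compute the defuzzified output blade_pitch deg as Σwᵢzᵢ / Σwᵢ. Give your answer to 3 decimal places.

22.071

R1 (z=-8.6): ¬high=1−0.43=0.57, ¬rated=1−0.85=0.15; AND[max(0, a+b−1)] → w = 0.00
R2 (z=27.0): ¬mid=1−0.38=0.62, rated=0.85; AND[max(0, a+b−1)] → w = 0.47
R3 (z=12.0): mid=0.38, rated=0.85; AND[max(0, a+b−1)] → w = 0.23
R4 (z=17.0): low=0.10, mid=0.38; AND[max(0, a+b−1)] → w = 0.00
Weighted average = (0.00·-8.6 + 0.47·27.0 + 0.23·12.0 + 0.00·17.0) / (0.00 + 0.47 + 0.23 + 0.00)
  = 15.4500 / 0.7000 = 22.071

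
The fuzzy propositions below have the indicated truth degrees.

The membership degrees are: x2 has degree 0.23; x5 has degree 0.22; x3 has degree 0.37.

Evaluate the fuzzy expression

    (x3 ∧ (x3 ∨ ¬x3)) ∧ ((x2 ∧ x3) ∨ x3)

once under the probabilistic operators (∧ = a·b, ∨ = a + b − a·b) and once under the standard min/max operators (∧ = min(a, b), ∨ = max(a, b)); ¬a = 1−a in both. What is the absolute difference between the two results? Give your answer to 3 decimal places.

0.250

Under probabilistic:
  ¬x3 = 1 − 0.3700 = 0.6300
  x3 ∨ ¬x3 = a + b − a·b on (0.3700, 0.6300) = 0.7669
  x3 ∧ (x3 ∨ ¬x3) = a·b on (0.3700, 0.7669) = 0.2838
  x2 ∧ x3 = a·b on (0.2300, 0.3700) = 0.0851
  (x2 ∧ x3) ∨ x3 = a + b − a·b on (0.0851, 0.3700) = 0.4236
  (x3 ∧ (x3 ∨ ¬x3)) ∧ ((x2 ∧ x3) ∨ x3) = a·b on (0.2838, 0.4236) = 0.1202
  → value = 0.1202
Under standard min/max:
  ¬x3 = 1 − 0.37 = 0.63
  x3 ∨ ¬x3 = max(a, b) on (0.37, 0.63) = 0.63
  x3 ∧ (x3 ∨ ¬x3) = min(a, b) on (0.37, 0.63) = 0.37
  x2 ∧ x3 = min(a, b) on (0.23, 0.37) = 0.23
  (x2 ∧ x3) ∨ x3 = max(a, b) on (0.23, 0.37) = 0.37
  (x3 ∧ (x3 ∨ ¬x3)) ∧ ((x2 ∧ x3) ∨ x3) = min(a, b) on (0.37, 0.37) = 0.37
  → value = 0.3700
|0.1202 − 0.3700| = 0.250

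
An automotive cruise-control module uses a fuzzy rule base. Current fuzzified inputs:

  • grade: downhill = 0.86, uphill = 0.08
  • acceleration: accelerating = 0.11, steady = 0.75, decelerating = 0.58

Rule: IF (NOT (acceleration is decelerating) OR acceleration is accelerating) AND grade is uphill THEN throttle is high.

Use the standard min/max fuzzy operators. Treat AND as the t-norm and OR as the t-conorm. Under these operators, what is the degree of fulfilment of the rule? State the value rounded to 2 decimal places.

0.08

firing strength: (¬decelerating=1−0.58=0.42 OR accelerating=0.11) = 0.42; AND[min(a, b)] with uphill=0.08 → w = 0.08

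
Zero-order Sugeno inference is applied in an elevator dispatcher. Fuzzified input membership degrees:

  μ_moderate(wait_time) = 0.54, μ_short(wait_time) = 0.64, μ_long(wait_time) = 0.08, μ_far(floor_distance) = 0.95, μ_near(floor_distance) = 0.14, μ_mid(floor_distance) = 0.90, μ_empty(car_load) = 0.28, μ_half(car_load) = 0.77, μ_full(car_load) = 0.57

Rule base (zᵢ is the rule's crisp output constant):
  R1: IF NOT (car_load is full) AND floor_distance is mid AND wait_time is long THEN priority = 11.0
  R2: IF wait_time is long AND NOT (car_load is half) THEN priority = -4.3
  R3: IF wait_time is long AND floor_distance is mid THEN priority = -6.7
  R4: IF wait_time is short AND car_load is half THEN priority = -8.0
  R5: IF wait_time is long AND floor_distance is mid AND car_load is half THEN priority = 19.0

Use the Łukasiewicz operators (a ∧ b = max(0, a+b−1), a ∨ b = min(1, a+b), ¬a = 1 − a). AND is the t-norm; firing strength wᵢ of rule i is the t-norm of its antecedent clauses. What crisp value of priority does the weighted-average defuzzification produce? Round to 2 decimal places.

R1 (z=11.0): ¬full=1−0.57=0.43, mid=0.90, long=0.08; AND[max(0, a+b−1)] → w = 0.00
R2 (z=-4.3): long=0.08, ¬half=1−0.77=0.23; AND[max(0, a+b−1)] → w = 0.00
R3 (z=-6.7): long=0.08, mid=0.90; AND[max(0, a+b−1)] → w = 0.00
R4 (z=-8.0): short=0.64, half=0.77; AND[max(0, a+b−1)] → w = 0.41
R5 (z=19.0): long=0.08, mid=0.90, half=0.77; AND[max(0, a+b−1)] → w = 0.00
Weighted average = (0.00·11.0 + 0.00·-4.3 + 0.00·-6.7 + 0.41·-8.0 + 0.00·19.0) / (0.00 + 0.00 + 0.00 + 0.41 + 0.00)
  = -3.2800 / 0.4100 = -8.00

-8.00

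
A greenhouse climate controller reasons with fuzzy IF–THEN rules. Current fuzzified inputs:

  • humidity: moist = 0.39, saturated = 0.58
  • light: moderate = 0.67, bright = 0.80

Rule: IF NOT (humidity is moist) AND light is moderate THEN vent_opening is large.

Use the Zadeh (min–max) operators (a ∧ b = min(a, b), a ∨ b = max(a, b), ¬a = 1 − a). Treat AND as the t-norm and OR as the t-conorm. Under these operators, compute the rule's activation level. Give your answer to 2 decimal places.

0.61

firing strength: ¬moist=1−0.39=0.61, moderate=0.67; AND[min(a, b)] → w = 0.61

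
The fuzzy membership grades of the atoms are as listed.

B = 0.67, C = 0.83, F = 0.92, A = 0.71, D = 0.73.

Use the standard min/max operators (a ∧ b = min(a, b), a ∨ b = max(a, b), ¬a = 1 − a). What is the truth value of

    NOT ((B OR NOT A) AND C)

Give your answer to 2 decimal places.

NOT A = 1 − 0.71 = 0.29
B OR NOT A = max(a, b) on (0.67, 0.29) = 0.67
(B OR NOT A) AND C = min(a, b) on (0.67, 0.83) = 0.67
NOT ((B OR NOT A) AND C) = 1 − 0.67 = 0.33

0.33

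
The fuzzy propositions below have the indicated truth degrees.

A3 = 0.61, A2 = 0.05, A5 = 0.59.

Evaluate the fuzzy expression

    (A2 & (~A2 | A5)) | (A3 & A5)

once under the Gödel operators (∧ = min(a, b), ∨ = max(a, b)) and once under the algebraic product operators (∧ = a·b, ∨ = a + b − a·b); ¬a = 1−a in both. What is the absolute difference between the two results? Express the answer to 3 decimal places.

Under Gödel:
  ~A2 = 1 − 0.05 = 0.95
  ~A2 | A5 = max(a, b) on (0.95, 0.59) = 0.95
  A2 & (~A2 | A5) = min(a, b) on (0.05, 0.95) = 0.05
  A3 & A5 = min(a, b) on (0.61, 0.59) = 0.59
  (A2 & (~A2 | A5)) | (A3 & A5) = max(a, b) on (0.05, 0.59) = 0.59
  → value = 0.5900
Under algebraic product:
  ~A2 = 1 − 0.0500 = 0.9500
  ~A2 | A5 = a + b − a·b on (0.9500, 0.5900) = 0.9795
  A2 & (~A2 | A5) = a·b on (0.0500, 0.9795) = 0.0490
  A3 & A5 = a·b on (0.6100, 0.5900) = 0.3599
  (A2 & (~A2 | A5)) | (A3 & A5) = a + b − a·b on (0.0490, 0.3599) = 0.3912
  → value = 0.3912
|0.5900 − 0.3912| = 0.199

0.199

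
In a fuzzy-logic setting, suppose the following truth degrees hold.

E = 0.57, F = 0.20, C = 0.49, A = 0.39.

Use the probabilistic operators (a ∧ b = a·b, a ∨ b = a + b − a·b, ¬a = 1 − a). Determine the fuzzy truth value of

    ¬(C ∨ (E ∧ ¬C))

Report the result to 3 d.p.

¬C = 1 − 0.4900 = 0.5100
E ∧ ¬C = a·b on (0.5700, 0.5100) = 0.2907
C ∨ (E ∧ ¬C) = a + b − a·b on (0.4900, 0.2907) = 0.6383
¬(C ∨ (E ∧ ¬C)) = 1 − 0.6383 = 0.3617

0.362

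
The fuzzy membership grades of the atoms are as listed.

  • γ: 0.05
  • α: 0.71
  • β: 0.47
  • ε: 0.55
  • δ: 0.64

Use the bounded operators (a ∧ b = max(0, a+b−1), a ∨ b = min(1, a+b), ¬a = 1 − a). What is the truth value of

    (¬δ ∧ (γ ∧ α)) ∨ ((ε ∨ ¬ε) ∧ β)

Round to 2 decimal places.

¬δ = 1 − 0.64 = 0.36
γ ∧ α = max(0, a+b−1) on (0.05, 0.71) = 0.00
¬δ ∧ (γ ∧ α) = max(0, a+b−1) on (0.36, 0.00) = 0.00
¬ε = 1 − 0.55 = 0.45
ε ∨ ¬ε = min(1, a+b) on (0.55, 0.45) = 1.00
(ε ∨ ¬ε) ∧ β = max(0, a+b−1) on (1.00, 0.47) = 0.47
(¬δ ∧ (γ ∧ α)) ∨ ((ε ∨ ¬ε) ∧ β) = min(1, a+b) on (0.00, 0.47) = 0.47

0.47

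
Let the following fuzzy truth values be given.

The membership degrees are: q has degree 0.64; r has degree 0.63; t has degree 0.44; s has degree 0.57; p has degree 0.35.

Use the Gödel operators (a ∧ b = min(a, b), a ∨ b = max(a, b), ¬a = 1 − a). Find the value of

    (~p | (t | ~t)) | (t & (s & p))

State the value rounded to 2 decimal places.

0.65

~p = 1 − 0.35 = 0.65
~t = 1 − 0.44 = 0.56
t | ~t = max(a, b) on (0.44, 0.56) = 0.56
~p | (t | ~t) = max(a, b) on (0.65, 0.56) = 0.65
s & p = min(a, b) on (0.57, 0.35) = 0.35
t & (s & p) = min(a, b) on (0.44, 0.35) = 0.35
(~p | (t | ~t)) | (t & (s & p)) = max(a, b) on (0.65, 0.35) = 0.65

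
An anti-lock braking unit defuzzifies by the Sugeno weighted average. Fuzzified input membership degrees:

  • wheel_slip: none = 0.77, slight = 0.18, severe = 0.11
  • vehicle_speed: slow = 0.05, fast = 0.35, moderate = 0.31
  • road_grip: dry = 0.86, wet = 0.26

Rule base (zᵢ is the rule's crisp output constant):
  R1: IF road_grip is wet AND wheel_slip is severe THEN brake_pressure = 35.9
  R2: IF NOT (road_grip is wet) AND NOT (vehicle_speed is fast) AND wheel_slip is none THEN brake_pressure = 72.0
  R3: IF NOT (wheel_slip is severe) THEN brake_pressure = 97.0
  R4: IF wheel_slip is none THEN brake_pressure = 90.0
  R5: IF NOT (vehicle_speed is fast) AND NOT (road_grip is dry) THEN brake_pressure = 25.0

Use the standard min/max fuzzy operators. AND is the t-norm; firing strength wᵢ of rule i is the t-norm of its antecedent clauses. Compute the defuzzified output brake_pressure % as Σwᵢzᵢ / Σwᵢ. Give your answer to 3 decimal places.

R1 (z=35.9): wet=0.26, severe=0.11; AND[min(a, b)] → w = 0.11
R2 (z=72.0): ¬wet=1−0.26=0.74, ¬fast=1−0.35=0.65, none=0.77; AND[min(a, b)] → w = 0.65
R3 (z=97.0): ¬severe=1−0.11=0.89 → w = 0.89
R4 (z=90.0): none=0.77 → w = 0.77
R5 (z=25.0): ¬fast=1−0.35=0.65, ¬dry=1−0.86=0.14; AND[min(a, b)] → w = 0.14
Weighted average = (0.11·35.9 + 0.65·72.0 + 0.89·97.0 + 0.77·90.0 + 0.14·25.0) / (0.11 + 0.65 + 0.89 + 0.77 + 0.14)
  = 209.8790 / 2.5600 = 81.984

81.984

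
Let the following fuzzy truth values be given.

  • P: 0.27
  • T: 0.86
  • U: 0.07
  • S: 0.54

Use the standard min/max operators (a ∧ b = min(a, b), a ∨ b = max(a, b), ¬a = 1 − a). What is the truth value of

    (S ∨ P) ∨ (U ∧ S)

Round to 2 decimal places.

S ∨ P = max(a, b) on (0.54, 0.27) = 0.54
U ∧ S = min(a, b) on (0.07, 0.54) = 0.07
(S ∨ P) ∨ (U ∧ S) = max(a, b) on (0.54, 0.07) = 0.54

0.54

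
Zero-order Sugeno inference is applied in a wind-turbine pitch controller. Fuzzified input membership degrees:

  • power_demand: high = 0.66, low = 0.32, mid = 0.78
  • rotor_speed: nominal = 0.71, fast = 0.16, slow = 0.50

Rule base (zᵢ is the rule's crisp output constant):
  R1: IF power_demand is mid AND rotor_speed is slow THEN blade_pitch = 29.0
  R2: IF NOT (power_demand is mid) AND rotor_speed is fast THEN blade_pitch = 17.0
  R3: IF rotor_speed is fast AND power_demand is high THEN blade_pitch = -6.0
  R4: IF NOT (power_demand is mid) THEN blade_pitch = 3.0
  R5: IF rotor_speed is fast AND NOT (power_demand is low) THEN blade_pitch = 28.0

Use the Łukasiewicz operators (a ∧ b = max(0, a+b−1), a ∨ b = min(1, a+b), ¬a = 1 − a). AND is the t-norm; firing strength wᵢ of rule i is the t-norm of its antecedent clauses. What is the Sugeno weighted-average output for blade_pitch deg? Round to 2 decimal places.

R1 (z=29.0): mid=0.78, slow=0.50; AND[max(0, a+b−1)] → w = 0.28
R2 (z=17.0): ¬mid=1−0.78=0.22, fast=0.16; AND[max(0, a+b−1)] → w = 0.00
R3 (z=-6.0): fast=0.16, high=0.66; AND[max(0, a+b−1)] → w = 0.00
R4 (z=3.0): ¬mid=1−0.78=0.22 → w = 0.22
R5 (z=28.0): fast=0.16, ¬low=1−0.32=0.68; AND[max(0, a+b−1)] → w = 0.00
Weighted average = (0.28·29.0 + 0.00·17.0 + 0.00·-6.0 + 0.22·3.0 + 0.00·28.0) / (0.28 + 0.00 + 0.00 + 0.22 + 0.00)
  = 8.7800 / 0.5000 = 17.56

17.56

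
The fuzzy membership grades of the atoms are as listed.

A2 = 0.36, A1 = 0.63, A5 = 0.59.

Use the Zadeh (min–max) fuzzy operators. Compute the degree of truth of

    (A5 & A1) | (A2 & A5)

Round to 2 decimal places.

A5 & A1 = min(a, b) on (0.59, 0.63) = 0.59
A2 & A5 = min(a, b) on (0.36, 0.59) = 0.36
(A5 & A1) | (A2 & A5) = max(a, b) on (0.59, 0.36) = 0.59

0.59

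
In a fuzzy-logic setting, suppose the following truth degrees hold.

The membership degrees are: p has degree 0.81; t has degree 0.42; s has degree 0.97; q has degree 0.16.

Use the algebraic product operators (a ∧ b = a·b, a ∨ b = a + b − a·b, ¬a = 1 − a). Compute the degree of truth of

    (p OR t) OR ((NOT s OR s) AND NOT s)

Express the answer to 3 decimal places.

0.893

p OR t = a + b − a·b on (0.8100, 0.4200) = 0.8898
NOT s = 1 − 0.9700 = 0.0300
NOT s OR s = a + b − a·b on (0.0300, 0.9700) = 0.9709
NOT s = 1 − 0.9700 = 0.0300
(NOT s OR s) AND NOT s = a·b on (0.9709, 0.0300) = 0.0291
(p OR t) OR ((NOT s OR s) AND NOT s) = a + b − a·b on (0.8898, 0.0291) = 0.8930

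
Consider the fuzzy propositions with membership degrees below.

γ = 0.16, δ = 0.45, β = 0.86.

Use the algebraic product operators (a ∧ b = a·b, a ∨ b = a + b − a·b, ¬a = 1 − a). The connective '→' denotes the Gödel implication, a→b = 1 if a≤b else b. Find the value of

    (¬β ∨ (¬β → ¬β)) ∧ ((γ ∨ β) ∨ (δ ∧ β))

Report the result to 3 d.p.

¬β = 1 − 0.8600 = 0.1400
¬β = 1 − 0.8600 = 0.1400
¬β = 1 − 0.8600 = 0.1400
¬β → ¬β  [Gödel: 1 if a≤b else b] with a=0.1400, b=0.1400 → 1.0000
¬β ∨ (¬β → ¬β) = a + b − a·b on (0.1400, 1.0000) = 1.0000
γ ∨ β = a + b − a·b on (0.1600, 0.8600) = 0.8824
δ ∧ β = a·b on (0.4500, 0.8600) = 0.3870
(γ ∨ β) ∨ (δ ∧ β) = a + b − a·b on (0.8824, 0.3870) = 0.9279
(¬β ∨ (¬β → ¬β)) ∧ ((γ ∨ β) ∨ (δ ∧ β)) = a·b on (1.0000, 0.9279) = 0.9279

0.928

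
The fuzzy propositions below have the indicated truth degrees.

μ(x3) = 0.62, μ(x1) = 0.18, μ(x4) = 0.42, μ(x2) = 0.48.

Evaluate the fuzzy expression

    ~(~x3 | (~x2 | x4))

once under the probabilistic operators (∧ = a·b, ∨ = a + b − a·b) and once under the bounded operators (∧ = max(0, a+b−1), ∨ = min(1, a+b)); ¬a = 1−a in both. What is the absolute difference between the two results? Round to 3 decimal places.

0.173

Under probabilistic:
  ~x3 = 1 − 0.6200 = 0.3800
  ~x2 = 1 − 0.4800 = 0.5200
  ~x2 | x4 = a + b − a·b on (0.5200, 0.4200) = 0.7216
  ~x3 | (~x2 | x4) = a + b − a·b on (0.3800, 0.7216) = 0.8274
  ~(~x3 | (~x2 | x4)) = 1 − 0.8274 = 0.1726
  → value = 0.1726
Under bounded:
  ~x3 = 1 − 0.62 = 0.38
  ~x2 = 1 − 0.48 = 0.52
  ~x2 | x4 = min(1, a+b) on (0.52, 0.42) = 0.94
  ~x3 | (~x2 | x4) = min(1, a+b) on (0.38, 0.94) = 1.00
  ~(~x3 | (~x2 | x4)) = 1 − 1.00 = 0.00
  → value = 0.0000
|0.1726 − 0.0000| = 0.173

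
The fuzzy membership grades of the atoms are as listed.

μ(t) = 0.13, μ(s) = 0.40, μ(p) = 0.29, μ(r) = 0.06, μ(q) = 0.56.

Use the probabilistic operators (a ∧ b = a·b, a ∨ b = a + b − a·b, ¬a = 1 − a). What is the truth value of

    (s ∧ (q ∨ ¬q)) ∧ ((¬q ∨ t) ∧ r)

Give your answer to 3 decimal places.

¬q = 1 − 0.5600 = 0.4400
q ∨ ¬q = a + b − a·b on (0.5600, 0.4400) = 0.7536
s ∧ (q ∨ ¬q) = a·b on (0.4000, 0.7536) = 0.3014
¬q = 1 − 0.5600 = 0.4400
¬q ∨ t = a + b − a·b on (0.4400, 0.1300) = 0.5128
(¬q ∨ t) ∧ r = a·b on (0.5128, 0.0600) = 0.0308
(s ∧ (q ∨ ¬q)) ∧ ((¬q ∨ t) ∧ r) = a·b on (0.3014, 0.0308) = 0.0093

0.009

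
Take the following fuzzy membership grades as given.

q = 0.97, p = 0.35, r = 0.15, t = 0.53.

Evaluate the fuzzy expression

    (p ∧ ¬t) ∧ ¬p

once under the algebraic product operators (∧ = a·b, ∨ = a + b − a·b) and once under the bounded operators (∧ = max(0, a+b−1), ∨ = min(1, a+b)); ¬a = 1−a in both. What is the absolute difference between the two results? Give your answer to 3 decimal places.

0.107

Under algebraic product:
  ¬t = 1 − 0.5300 = 0.4700
  p ∧ ¬t = a·b on (0.3500, 0.4700) = 0.1645
  ¬p = 1 − 0.3500 = 0.6500
  (p ∧ ¬t) ∧ ¬p = a·b on (0.1645, 0.6500) = 0.1069
  → value = 0.1069
Under bounded:
  ¬t = 1 − 0.53 = 0.47
  p ∧ ¬t = max(0, a+b−1) on (0.35, 0.47) = 0.00
  ¬p = 1 − 0.35 = 0.65
  (p ∧ ¬t) ∧ ¬p = max(0, a+b−1) on (0.00, 0.65) = 0.00
  → value = 0.0000
|0.1069 − 0.0000| = 0.107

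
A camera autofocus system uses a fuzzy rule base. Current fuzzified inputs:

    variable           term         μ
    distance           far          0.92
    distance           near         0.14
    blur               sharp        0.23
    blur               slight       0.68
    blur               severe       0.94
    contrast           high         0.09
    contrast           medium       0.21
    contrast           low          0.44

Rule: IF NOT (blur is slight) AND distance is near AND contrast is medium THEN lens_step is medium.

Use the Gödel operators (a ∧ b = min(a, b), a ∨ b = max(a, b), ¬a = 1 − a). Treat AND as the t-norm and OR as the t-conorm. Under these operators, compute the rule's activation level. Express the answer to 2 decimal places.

0.14

firing strength: ¬slight=1−0.68=0.32, near=0.14, medium=0.21; AND[min(a, b)] → w = 0.14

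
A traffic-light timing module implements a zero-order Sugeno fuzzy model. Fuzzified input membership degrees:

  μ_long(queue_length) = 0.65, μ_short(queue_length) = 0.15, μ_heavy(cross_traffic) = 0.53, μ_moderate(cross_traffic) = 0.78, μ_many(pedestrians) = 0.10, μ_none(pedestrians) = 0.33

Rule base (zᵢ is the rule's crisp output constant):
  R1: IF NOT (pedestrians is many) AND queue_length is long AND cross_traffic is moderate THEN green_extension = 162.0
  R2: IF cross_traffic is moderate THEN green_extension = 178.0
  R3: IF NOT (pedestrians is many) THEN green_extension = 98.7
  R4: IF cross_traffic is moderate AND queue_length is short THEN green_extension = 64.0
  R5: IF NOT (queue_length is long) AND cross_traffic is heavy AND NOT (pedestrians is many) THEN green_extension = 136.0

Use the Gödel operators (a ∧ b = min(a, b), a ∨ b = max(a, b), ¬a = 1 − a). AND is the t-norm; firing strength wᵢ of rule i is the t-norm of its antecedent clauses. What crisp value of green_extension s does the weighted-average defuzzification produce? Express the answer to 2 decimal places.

R1 (z=162.0): ¬many=1−0.10=0.90, long=0.65, moderate=0.78; AND[min(a, b)] → w = 0.65
R2 (z=178.0): moderate=0.78 → w = 0.78
R3 (z=98.7): ¬many=1−0.10=0.90 → w = 0.90
R4 (z=64.0): moderate=0.78, short=0.15; AND[min(a, b)] → w = 0.15
R5 (z=136.0): ¬long=1−0.65=0.35, heavy=0.53, ¬many=1−0.10=0.90; AND[min(a, b)] → w = 0.35
Weighted average = (0.65·162.0 + 0.78·178.0 + 0.90·98.7 + 0.15·64.0 + 0.35·136.0) / (0.65 + 0.78 + 0.90 + 0.15 + 0.35)
  = 390.1700 / 2.8300 = 137.87

137.87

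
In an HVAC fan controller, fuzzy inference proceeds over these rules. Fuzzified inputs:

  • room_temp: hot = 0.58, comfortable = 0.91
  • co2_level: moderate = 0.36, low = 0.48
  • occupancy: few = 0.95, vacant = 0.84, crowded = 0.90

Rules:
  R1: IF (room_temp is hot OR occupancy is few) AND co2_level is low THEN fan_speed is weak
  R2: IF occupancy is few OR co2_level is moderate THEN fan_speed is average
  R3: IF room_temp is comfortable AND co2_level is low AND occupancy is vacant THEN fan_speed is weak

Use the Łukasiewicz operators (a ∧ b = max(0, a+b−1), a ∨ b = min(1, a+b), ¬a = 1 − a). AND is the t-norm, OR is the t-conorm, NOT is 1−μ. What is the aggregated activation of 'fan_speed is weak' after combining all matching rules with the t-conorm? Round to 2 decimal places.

0.71

R1: (hot=0.58 OR few=0.95) = 1.00; AND[max(0, a+b−1)] with low=0.48 → w = 0.48
R2: few=0.95, moderate=0.36; OR[min(1, a+b)] → w = 1.00
R3: comfortable=0.91, low=0.48, vacant=0.84; AND[max(0, a+b−1)] → w = 0.23
Rules with consequent 'weak': {R1, R3} → strengths 0.48, 0.23
Aggregate via t-conorm [min(1, a+b)]: 0.71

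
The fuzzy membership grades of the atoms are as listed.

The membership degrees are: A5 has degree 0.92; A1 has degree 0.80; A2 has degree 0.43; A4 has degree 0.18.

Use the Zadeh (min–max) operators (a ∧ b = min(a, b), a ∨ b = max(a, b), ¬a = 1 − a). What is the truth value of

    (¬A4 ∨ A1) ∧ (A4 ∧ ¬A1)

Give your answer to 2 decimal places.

0.18

¬A4 = 1 − 0.18 = 0.82
¬A4 ∨ A1 = max(a, b) on (0.82, 0.80) = 0.82
¬A1 = 1 − 0.80 = 0.20
A4 ∧ ¬A1 = min(a, b) on (0.18, 0.20) = 0.18
(¬A4 ∨ A1) ∧ (A4 ∧ ¬A1) = min(a, b) on (0.82, 0.18) = 0.18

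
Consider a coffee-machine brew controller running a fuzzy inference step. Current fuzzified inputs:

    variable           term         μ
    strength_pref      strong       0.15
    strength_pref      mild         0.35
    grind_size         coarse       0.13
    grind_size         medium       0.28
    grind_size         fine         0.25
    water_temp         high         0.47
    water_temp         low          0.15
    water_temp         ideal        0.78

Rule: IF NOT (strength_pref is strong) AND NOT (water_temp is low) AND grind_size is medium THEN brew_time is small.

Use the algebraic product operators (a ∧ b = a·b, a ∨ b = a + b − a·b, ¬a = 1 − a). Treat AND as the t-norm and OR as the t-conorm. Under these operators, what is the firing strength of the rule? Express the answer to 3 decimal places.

0.202

firing strength: ¬strong=1−0.15=0.85, ¬low=1−0.15=0.85, medium=0.28; AND[a·b] → w = 0.2023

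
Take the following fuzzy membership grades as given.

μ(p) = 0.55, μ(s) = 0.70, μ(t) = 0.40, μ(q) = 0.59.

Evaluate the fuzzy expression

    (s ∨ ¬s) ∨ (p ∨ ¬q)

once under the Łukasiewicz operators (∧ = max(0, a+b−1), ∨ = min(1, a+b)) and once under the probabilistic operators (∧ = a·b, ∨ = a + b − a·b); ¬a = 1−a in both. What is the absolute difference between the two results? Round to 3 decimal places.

0.056

Under Łukasiewicz:
  ¬s = 1 − 0.70 = 0.30
  s ∨ ¬s = min(1, a+b) on (0.70, 0.30) = 1.00
  ¬q = 1 − 0.59 = 0.41
  p ∨ ¬q = min(1, a+b) on (0.55, 0.41) = 0.96
  (s ∨ ¬s) ∨ (p ∨ ¬q) = min(1, a+b) on (1.00, 0.96) = 1.00
  → value = 1.0000
Under probabilistic:
  ¬s = 1 − 0.7000 = 0.3000
  s ∨ ¬s = a + b − a·b on (0.7000, 0.3000) = 0.7900
  ¬q = 1 − 0.5900 = 0.4100
  p ∨ ¬q = a + b − a·b on (0.5500, 0.4100) = 0.7345
  (s ∨ ¬s) ∨ (p ∨ ¬q) = a + b − a·b on (0.7900, 0.7345) = 0.9442
  → value = 0.9442
|1.0000 − 0.9442| = 0.056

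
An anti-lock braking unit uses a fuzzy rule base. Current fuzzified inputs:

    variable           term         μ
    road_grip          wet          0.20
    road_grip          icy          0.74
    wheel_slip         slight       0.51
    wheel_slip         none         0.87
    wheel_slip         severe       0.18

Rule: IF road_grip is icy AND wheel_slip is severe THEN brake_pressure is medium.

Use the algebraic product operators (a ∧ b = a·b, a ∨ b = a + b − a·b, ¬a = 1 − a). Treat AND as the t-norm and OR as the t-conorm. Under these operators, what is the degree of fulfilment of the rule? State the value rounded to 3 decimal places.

firing strength: icy=0.74, severe=0.18; AND[a·b] → w = 0.1332

0.133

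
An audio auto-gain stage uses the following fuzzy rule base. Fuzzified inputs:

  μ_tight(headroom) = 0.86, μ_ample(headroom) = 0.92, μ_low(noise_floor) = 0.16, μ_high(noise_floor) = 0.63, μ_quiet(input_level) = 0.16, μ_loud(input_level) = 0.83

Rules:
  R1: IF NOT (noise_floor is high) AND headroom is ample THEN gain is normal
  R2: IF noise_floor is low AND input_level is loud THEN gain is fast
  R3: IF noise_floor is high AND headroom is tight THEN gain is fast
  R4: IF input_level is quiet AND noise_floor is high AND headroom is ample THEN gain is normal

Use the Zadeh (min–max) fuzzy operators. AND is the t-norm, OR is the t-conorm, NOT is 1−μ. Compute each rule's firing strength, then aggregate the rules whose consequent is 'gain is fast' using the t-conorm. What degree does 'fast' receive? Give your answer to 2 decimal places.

R1: ¬high=1−0.63=0.37, ample=0.92; AND[min(a, b)] → w = 0.37
R2: low=0.16, loud=0.83; AND[min(a, b)] → w = 0.16
R3: high=0.63, tight=0.86; AND[min(a, b)] → w = 0.63
R4: quiet=0.16, high=0.63, ample=0.92; AND[min(a, b)] → w = 0.16
Rules with consequent 'fast': {R2, R3} → strengths 0.16, 0.63
Aggregate via t-conorm [max(a, b)]: 0.63

0.63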